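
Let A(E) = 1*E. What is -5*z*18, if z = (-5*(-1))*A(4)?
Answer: -1800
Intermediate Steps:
A(E) = E
z = 20 (z = -5*(-1)*4 = 5*4 = 20)
-5*z*18 = -5*20*18 = -100*18 = -1800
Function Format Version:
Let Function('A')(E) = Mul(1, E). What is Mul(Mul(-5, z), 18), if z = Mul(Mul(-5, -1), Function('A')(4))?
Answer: -1800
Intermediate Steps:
Function('A')(E) = E
z = 20 (z = Mul(Mul(-5, -1), 4) = Mul(5, 4) = 20)
Mul(Mul(-5, z), 18) = Mul(Mul(-5, 20), 18) = Mul(-100, 18) = -1800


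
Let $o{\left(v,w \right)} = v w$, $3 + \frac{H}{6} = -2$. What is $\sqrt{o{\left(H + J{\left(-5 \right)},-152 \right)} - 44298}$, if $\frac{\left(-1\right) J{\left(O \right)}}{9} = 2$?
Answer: $i \sqrt{37002} \approx 192.36 i$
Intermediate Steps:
$H = -30$ ($H = -18 + 6 \left(-2\right) = -18 - 12 = -30$)
$J{\left(O \right)} = -18$ ($J{\left(O \right)} = \left(-9\right) 2 = -18$)
$\sqrt{o{\left(H + J{\left(-5 \right)},-152 \right)} - 44298} = \sqrt{\left(-30 - 18\right) \left(-152\right) - 44298} = \sqrt{\left(-48\right) \left(-152\right) - 44298} = \sqrt{7296 - 44298} = \sqrt{-37002} = i \sqrt{37002}$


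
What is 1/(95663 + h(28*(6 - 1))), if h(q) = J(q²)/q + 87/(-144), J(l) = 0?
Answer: 48/4591795 ≈ 1.0453e-5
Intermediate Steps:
h(q) = -29/48 (h(q) = 0/q + 87/(-144) = 0 + 87*(-1/144) = 0 - 29/48 = -29/48)
1/(95663 + h(28*(6 - 1))) = 1/(95663 - 29/48) = 1/(4591795/48) = 48/4591795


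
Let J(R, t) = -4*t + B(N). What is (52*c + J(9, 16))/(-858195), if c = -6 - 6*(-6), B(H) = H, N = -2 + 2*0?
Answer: -166/95355 ≈ -0.0017409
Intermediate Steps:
N = -2 (N = -2 + 0 = -2)
J(R, t) = -2 - 4*t (J(R, t) = -4*t - 2 = -2 - 4*t)
c = 30 (c = -6 + 36 = 30)
(52*c + J(9, 16))/(-858195) = (52*30 + (-2 - 4*16))/(-858195) = (1560 + (-2 - 64))*(-1/858195) = (1560 - 66)*(-1/858195) = 1494*(-1/858195) = -166/95355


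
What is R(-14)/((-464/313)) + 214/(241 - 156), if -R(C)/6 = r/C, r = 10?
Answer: -51539/138040 ≈ -0.37336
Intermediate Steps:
R(C) = -60/C
R(-14)/((-464/313)) + 214/(241 - 156) = (-60/(-14))/((-464/313)) + 214/(241 - 156) = (-60*(-1/14))/((-464*1/313)) + 214/85 = 30/(7*(-464/313)) + 214*(1/85) = (30/7)*(-313/464) + 214/85 = -4695/1624 + 214/85 = -51539/138040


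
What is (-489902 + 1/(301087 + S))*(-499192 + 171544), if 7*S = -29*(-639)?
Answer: 85319558717417976/531535 ≈ 1.6052e+11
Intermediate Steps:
S = 18531/7 (S = (-29*(-639))/7 = (⅐)*18531 = 18531/7 ≈ 2647.3)
(-489902 + 1/(301087 + S))*(-499192 + 171544) = (-489902 + 1/(301087 + 18531/7))*(-499192 + 171544) = (-489902 + 1/(2126140/7))*(-327648) = (-489902 + 7/2126140)*(-327648) = -1041600238273/2126140*(-327648) = 85319558717417976/531535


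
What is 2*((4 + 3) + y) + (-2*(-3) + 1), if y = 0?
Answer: 21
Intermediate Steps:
2*((4 + 3) + y) + (-2*(-3) + 1) = 2*((4 + 3) + 0) + (-2*(-3) + 1) = 2*(7 + 0) + (6 + 1) = 2*7 + 7 = 14 + 7 = 21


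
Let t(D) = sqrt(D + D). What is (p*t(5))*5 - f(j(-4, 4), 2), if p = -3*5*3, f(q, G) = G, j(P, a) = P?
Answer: -2 - 225*sqrt(10) ≈ -713.51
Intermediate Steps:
t(D) = sqrt(2)*sqrt(D) (t(D) = sqrt(2*D) = sqrt(2)*sqrt(D))
p = -45 (p = -15*3 = -45)
(p*t(5))*5 - f(j(-4, 4), 2) = -45*sqrt(2)*sqrt(5)*5 - 1*2 = -45*sqrt(10)*5 - 2 = -225*sqrt(10) - 2 = -2 - 225*sqrt(10)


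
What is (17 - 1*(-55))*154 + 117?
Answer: 11205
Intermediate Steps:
(17 - 1*(-55))*154 + 117 = (17 + 55)*154 + 117 = 72*154 + 117 = 11088 + 117 = 11205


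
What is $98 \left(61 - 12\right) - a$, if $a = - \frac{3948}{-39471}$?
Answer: $\frac{63178598}{13157} \approx 4801.9$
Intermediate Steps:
$a = \frac{1316}{13157}$ ($a = \left(-3948\right) \left(- \frac{1}{39471}\right) = \frac{1316}{13157} \approx 0.10002$)
$98 \left(61 - 12\right) - a = 98 \left(61 - 12\right) - \frac{1316}{13157} = 98 \cdot 49 - \frac{1316}{13157} = 4802 - \frac{1316}{13157} = \frac{63178598}{13157}$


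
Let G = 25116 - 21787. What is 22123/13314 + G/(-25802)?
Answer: 18803405/12268851 ≈ 1.5326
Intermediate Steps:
G = 3329
22123/13314 + G/(-25802) = 22123/13314 + 3329/(-25802) = 22123*(1/13314) + 3329*(-1/25802) = 22123/13314 - 3329/25802 = 18803405/12268851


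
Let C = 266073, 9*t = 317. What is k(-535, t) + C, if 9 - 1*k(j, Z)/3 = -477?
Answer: 267531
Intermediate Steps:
t = 317/9 (t = (1/9)*317 = 317/9 ≈ 35.222)
k(j, Z) = 1458 (k(j, Z) = 27 - 3*(-477) = 27 + 1431 = 1458)
k(-535, t) + C = 1458 + 266073 = 267531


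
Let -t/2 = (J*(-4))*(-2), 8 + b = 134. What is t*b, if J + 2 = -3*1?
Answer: 10080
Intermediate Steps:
J = -5 (J = -2 - 3*1 = -2 - 3 = -5)
b = 126 (b = -8 + 134 = 126)
t = 80 (t = -2*(-5*(-4))*(-2) = -40*(-2) = -2*(-40) = 80)
t*b = 80*126 = 10080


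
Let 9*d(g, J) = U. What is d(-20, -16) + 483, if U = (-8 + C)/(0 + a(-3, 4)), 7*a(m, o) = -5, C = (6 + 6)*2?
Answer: 21623/45 ≈ 480.51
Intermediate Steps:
C = 24 (C = 12*2 = 24)
a(m, o) = -5/7 (a(m, o) = (⅐)*(-5) = -5/7)
U = -112/5 (U = (-8 + 24)/(0 - 5/7) = 16/(-5/7) = 16*(-7/5) = -112/5 ≈ -22.400)
d(g, J) = -112/45 (d(g, J) = (⅑)*(-112/5) = -112/45)
d(-20, -16) + 483 = -112/45 + 483 = 21623/45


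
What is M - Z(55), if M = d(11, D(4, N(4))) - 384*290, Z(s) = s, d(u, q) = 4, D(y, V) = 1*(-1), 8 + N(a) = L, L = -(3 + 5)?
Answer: -111411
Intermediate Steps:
L = -8 (L = -1*8 = -8)
N(a) = -16 (N(a) = -8 - 8 = -16)
D(y, V) = -1
M = -111356 (M = 4 - 384*290 = 4 - 111360 = -111356)
M - Z(55) = -111356 - 1*55 = -111356 - 55 = -111411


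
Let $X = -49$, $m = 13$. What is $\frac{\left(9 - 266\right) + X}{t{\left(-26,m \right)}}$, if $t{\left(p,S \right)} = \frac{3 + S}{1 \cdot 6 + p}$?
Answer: $\frac{765}{2} \approx 382.5$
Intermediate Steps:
$t{\left(p,S \right)} = \frac{3 + S}{6 + p}$
$\frac{\left(9 - 266\right) + X}{t{\left(-26,m \right)}} = \frac{\left(9 - 266\right) - 49}{\frac{1}{6 - 26} \left(3 + 13\right)} = \frac{-257 - 49}{\frac{1}{-20} \cdot 16} = - \frac{306}{\left(- \frac{1}{20}\right) 16} = - \frac{306}{- \frac{4}{5}} = \left(-306\right) \left(- \frac{5}{4}\right) = \frac{765}{2}$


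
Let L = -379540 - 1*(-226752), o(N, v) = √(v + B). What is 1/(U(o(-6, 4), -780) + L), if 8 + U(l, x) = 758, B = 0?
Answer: -1/152038 ≈ -6.5773e-6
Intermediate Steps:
o(N, v) = √v (o(N, v) = √(v + 0) = √v)
L = -152788 (L = -379540 + 226752 = -152788)
U(l, x) = 750 (U(l, x) = -8 + 758 = 750)
1/(U(o(-6, 4), -780) + L) = 1/(750 - 152788) = 1/(-152038) = -1/152038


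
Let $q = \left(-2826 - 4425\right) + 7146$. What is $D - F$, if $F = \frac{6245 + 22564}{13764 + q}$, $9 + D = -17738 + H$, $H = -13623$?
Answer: $- \frac{142837213}{4553} \approx -31372.0$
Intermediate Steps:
$D = -31370$ ($D = -9 - 31361 = -31370$)
$q = -105$ ($q = -7251 + 7146 = -105$)
$F = \frac{9603}{4553}$ ($F = \frac{6245 + 22564}{13764 - 105} = \frac{28809}{13659} = 28809 \cdot \frac{1}{13659} = \frac{9603}{4553} \approx 2.1092$)
$D - F = -31370 - \frac{9603}{4553} = - \frac{142837213}{4553}$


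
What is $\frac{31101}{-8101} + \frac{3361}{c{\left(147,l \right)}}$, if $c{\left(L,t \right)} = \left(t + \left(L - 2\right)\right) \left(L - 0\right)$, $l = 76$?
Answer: $- \frac{983150726}{263177187} \approx -3.7357$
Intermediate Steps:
$c{\left(L,t \right)} = L \left(-2 + L + t\right)$ ($c{\left(L,t \right)} = \left(t + \left(L - 2\right)\right) \left(L + 0\right) = \left(t + \left(-2 + L\right)\right) L = \left(-2 + L + t\right) L = L \left(-2 + L + t\right)$)
$\frac{31101}{-8101} + \frac{3361}{c{\left(147,l \right)}} = \frac{31101}{-8101} + \frac{3361}{147 \left(-2 + 147 + 76\right)} = 31101 \left(- \frac{1}{8101}\right) + \frac{3361}{147 \cdot 221} = - \frac{31101}{8101} + \frac{3361}{32487} = - \frac{983150726}{263177187}$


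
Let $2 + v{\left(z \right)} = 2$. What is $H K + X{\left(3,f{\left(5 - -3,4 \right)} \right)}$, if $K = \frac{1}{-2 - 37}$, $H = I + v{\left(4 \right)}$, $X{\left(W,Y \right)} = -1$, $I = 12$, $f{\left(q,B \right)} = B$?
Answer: $- \frac{17}{13} \approx -1.3077$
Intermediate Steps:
$v{\left(z \right)} = 0$ ($v{\left(z \right)} = -2 + 2 = 0$)
$H = 12$ ($H = 12 + 0 = 12$)
$K = - \frac{1}{39}$ ($K = \frac{1}{-39} = - \frac{1}{39} \approx -0.025641$)
$H K + X{\left(3,f{\left(5 - -3,4 \right)} \right)} = 12 \left(- \frac{1}{39}\right) - 1 = - \frac{4}{13} - 1 = - \frac{17}{13}$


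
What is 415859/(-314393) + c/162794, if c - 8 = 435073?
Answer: 69087070787/51181294042 ≈ 1.3498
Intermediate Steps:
c = 435081 (c = 8 + 435073 = 435081)
415859/(-314393) + c/162794 = 415859/(-314393) + 435081/162794 = 415859*(-1/314393) + 435081*(1/162794) = -415859/314393 + 435081/162794 = 69087070787/51181294042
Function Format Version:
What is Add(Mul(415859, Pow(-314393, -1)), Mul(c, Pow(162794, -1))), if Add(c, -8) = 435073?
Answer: Rational(69087070787, 51181294042) ≈ 1.3498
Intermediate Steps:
c = 435081 (c = Add(8, 435073) = 435081)
Add(Mul(415859, Pow(-314393, -1)), Mul(c, Pow(162794, -1))) = Add(Mul(415859, Pow(-314393, -1)), Mul(435081, Pow(162794, -1))) = Add(Mul(415859, Rational(-1, 314393)), Mul(435081, Rational(1, 162794))) = Add(Rational(-415859, 314393), Rational(435081, 162794)) = Rational(69087070787, 51181294042)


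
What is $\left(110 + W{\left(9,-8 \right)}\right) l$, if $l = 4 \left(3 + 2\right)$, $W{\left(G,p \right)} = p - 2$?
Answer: $2000$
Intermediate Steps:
$W{\left(G,p \right)} = -2 + p$
$l = 20$ ($l = 4 \cdot 5 = 20$)
$\left(110 + W{\left(9,-8 \right)}\right) l = \left(110 - 10\right) 20 = 100 \cdot 20 = 2000$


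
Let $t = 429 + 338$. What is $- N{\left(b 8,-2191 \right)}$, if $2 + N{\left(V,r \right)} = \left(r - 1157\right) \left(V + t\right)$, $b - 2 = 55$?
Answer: $4094606$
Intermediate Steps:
$b = 57$ ($b = 2 + 55 = 57$)
$t = 767$
$N{\left(V,r \right)} = -2 + \left(-1157 + r\right) \left(767 + V\right)$ ($N{\left(V,r \right)} = -2 + \left(r - 1157\right) \left(V + 767\right) = -2 + \left(-1157 + r\right) \left(767 + V\right)$)
$- N{\left(b 8,-2191 \right)} = - (-887421 - 1157 \cdot 57 \cdot 8 + 767 \left(-2191\right) + 57 \cdot 8 \left(-2191\right)) = - (-887421 - 527592 - 1680497 + 456 \left(-2191\right)) = - (-887421 - 527592 - 1680497 - 999096) = \left(-1\right) \left(-4094606\right) = 4094606$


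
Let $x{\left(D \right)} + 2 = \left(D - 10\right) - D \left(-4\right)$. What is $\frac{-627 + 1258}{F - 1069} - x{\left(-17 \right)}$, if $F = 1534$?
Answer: $\frac{45736}{465} \approx 98.357$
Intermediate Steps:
$x{\left(D \right)} = -12 + 5 D$ ($x{\left(D \right)} = -2 - \left(10 - D + D \left(-4\right)\right) = -2 + \left(\left(-10 + D\right) - - 4 D\right) = -2 + \left(\left(-10 + D\right) + 4 D\right) = -2 + \left(-10 + 5 D\right) = -12 + 5 D$)
$\frac{-627 + 1258}{F - 1069} - x{\left(-17 \right)} = \frac{-627 + 1258}{1534 - 1069} - \left(-12 + 5 \left(-17\right)\right) = \frac{631}{465} - \left(-12 - 85\right) = 631 \cdot \frac{1}{465} - -97 = \frac{631}{465} + 97 = \frac{45736}{465}$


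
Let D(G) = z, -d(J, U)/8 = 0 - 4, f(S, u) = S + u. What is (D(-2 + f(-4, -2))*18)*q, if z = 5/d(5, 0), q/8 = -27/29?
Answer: -1215/58 ≈ -20.948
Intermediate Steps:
d(J, U) = 32 (d(J, U) = -8*(0 - 4) = -8*(-4) = 32)
q = -216/29 (q = 8*(-27/29) = -216/29 ≈ -7.4483)
z = 5/32 ≈ 0.15625
D(G) = 5/32
(D(-2 + f(-4, -2))*18)*q = ((5/32)*18)*(-216/29) = (45/16)*(-216/29) = -1215/58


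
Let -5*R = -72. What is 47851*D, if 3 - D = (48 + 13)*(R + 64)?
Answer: -1143495347/5 ≈ -2.2870e+8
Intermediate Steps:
R = 72/5 (R = -⅕*(-72) = 72/5 ≈ 14.400)
D = -23897/5 (D = 3 - (48 + 13)*(72/5 + 64) = 3 - 61*392/5 = 3 - 1*23912/5 = 3 - 23912/5 = -23897/5 ≈ -4779.4)
47851*D = 47851*(-23897/5) = -1143495347/5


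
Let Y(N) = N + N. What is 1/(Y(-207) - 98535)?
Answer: -1/98949 ≈ -1.0106e-5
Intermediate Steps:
Y(N) = 2*N
1/(Y(-207) - 98535) = 1/(2*(-207) - 98535) = 1/(-414 - 98535) = 1/(-98949) = -1/98949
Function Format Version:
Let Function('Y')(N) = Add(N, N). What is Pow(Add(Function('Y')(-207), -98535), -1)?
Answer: Rational(-1, 98949) ≈ -1.0106e-5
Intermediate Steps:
Function('Y')(N) = Mul(2, N)
Pow(Add(Function('Y')(-207), -98535), -1) = Pow(Add(Mul(2, -207), -98535), -1) = Pow(Add(-414, -98535), -1) = Pow(-98949, -1) = Rational(-1, 98949)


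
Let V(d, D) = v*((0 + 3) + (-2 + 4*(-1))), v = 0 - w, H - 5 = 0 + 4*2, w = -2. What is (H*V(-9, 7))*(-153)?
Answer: 11934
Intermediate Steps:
H = 13 (H = 5 + (0 + 4*2) = 5 + (0 + 8) = 5 + 8 = 13)
v = 2 (v = 0 - 1*(-2) = 0 + 2 = 2)
V(d, D) = -6 (V(d, D) = 2*((0 + 3) + (-2 + 4*(-1))) = 2*(3 + (-2 - 4)) = 2*(3 - 6) = 2*(-3) = -6)
(H*V(-9, 7))*(-153) = (13*(-6))*(-153) = -78*(-153) = 11934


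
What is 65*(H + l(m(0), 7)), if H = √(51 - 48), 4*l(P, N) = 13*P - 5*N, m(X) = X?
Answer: -2275/4 + 65*√3 ≈ -456.17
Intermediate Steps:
l(P, N) = -5*N/4 + 13*P/4 (l(P, N) = (13*P - 5*N)/4 = (-5*N + 13*P)/4 = -5*N/4 + 13*P/4)
H = √3 ≈ 1.7320
65*(H + l(m(0), 7)) = 65*(√3 + (-5/4*7 + (13/4)*0)) = 65*(√3 + (-35/4 + 0)) = 65*(√3 - 35/4) = 65*(-35/4 + √3) = -2275/4 + 65*√3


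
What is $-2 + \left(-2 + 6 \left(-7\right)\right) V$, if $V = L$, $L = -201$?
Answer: $8842$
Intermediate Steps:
$V = -201$
$-2 + \left(-2 + 6 \left(-7\right)\right) V = -2 + \left(-2 + 6 \left(-7\right)\right) \left(-201\right) = -2 + \left(-2 - 42\right) \left(-201\right) = -2 - -8844 = -2 + 8844 = 8842$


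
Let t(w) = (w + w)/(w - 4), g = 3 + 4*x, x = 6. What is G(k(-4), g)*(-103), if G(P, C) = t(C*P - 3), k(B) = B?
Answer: -22866/115 ≈ -198.83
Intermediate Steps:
g = 27 (g = 3 + 4*6 = 3 + 24 = 27)
t(w) = 2*w/(-4 + w) (t(w) = (2*w)/(-4 + w) = 2*w/(-4 + w))
G(P, C) = 2*(-3 + C*P)/(-7 + C*P) (G(P, C) = 2*(C*P - 3)/(-4 + (C*P - 3)) = 2*(-3 + C*P)/(-4 + (-3 + C*P)) = 2*(-3 + C*P)/(-7 + C*P))
G(k(-4), g)*(-103) = (2*(-3 + 27*(-4))/(-7 + 27*(-4)))*(-103) = (2*(-3 - 108)/(-7 - 108))*(-103) = (2*(-111)/(-115))*(-103) = (2*(-1/115)*(-111))*(-103) = (222/115)*(-103) = -22866/115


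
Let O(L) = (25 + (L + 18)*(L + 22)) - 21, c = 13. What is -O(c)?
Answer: -1089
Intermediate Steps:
O(L) = 4 + (18 + L)*(22 + L) (O(L) = (25 + (18 + L)*(22 + L)) - 21 = 4 + (18 + L)*(22 + L))
-O(c) = -(400 + 13**2 + 40*13) = -(400 + 169 + 520) = -1*1089 = -1089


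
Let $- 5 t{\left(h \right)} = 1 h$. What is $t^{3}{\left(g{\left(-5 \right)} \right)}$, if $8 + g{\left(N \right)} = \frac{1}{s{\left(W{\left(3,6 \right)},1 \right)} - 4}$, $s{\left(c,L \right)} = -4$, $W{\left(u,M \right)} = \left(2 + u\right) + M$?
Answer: $\frac{2197}{512} \approx 4.291$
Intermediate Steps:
$W{\left(u,M \right)} = 2 + M + u$
$g{\left(N \right)} = - \frac{65}{8}$ ($g{\left(N \right)} = -8 + \frac{1}{-4 - 4} = -8 + \frac{1}{-8} = -8 - \frac{1}{8} = - \frac{65}{8}$)
$t{\left(h \right)} = - \frac{h}{5}$ ($t{\left(h \right)} = - \frac{1 h}{5} = - \frac{h}{5}$)
$t^{3}{\left(g{\left(-5 \right)} \right)} = \left(\left(- \frac{1}{5}\right) \left(- \frac{65}{8}\right)\right)^{3} = \left(\frac{13}{8}\right)^{3} = \frac{2197}{512}$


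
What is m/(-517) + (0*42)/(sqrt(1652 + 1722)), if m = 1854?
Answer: -1854/517 ≈ -3.5861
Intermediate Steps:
m/(-517) + (0*42)/(sqrt(1652 + 1722)) = 1854/(-517) + (0*42)/(sqrt(1652 + 1722)) = 1854*(-1/517) + 0/(sqrt(3374)) = -1854/517 + 0*(sqrt(3374)/3374) = -1854/517 + 0 = -1854/517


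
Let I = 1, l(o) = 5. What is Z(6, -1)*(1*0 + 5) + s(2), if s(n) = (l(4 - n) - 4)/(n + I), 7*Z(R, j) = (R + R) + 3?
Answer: 232/21 ≈ 11.048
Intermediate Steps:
Z(R, j) = 3/7 + 2*R/7 (Z(R, j) = ((R + R) + 3)/7 = (2*R + 3)/7 = (3 + 2*R)/7 = 3/7 + 2*R/7)
s(n) = 1/(1 + n) (s(n) = (5 - 4)/(n + 1) = 1/(1 + n))
Z(6, -1)*(1*0 + 5) + s(2) = (3/7 + (2/7)*6)*(1*0 + 5) + 1/(1 + 2) = (3/7 + 12/7)*(0 + 5) + 1/3 = (15/7)*5 + ⅓ = 75/7 + ⅓ = 232/21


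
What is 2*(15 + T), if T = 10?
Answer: 50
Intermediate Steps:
2*(15 + T) = 2*(15 + 10) = 2*25 = 50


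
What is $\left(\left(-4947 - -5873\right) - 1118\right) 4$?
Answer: $-768$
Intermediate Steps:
$\left(\left(-4947 - -5873\right) - 1118\right) 4 = \left(\left(-4947 + 5873\right) - 1118\right) 4 = \left(926 - 1118\right) 4 = \left(-192\right) 4 = -768$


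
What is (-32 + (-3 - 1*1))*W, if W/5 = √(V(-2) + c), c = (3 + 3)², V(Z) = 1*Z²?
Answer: -360*√10 ≈ -1138.4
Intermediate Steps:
V(Z) = Z²
c = 36 (c = 6² = 36)
W = 10*√10 (W = 5*√((-2)² + 36) = 5*√(4 + 36) = 5*√40 = 5*(2*√10) = 10*√10 ≈ 31.623)
(-32 + (-3 - 1*1))*W = (-32 + (-3 - 1*1))*(10*√10) = (-32 + (-3 - 1))*(10*√10) = (-32 - 4)*(10*√10) = -360*√10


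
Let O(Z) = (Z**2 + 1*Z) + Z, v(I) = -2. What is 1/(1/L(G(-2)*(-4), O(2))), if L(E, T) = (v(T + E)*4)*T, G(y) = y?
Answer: -64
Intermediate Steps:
O(Z) = Z**2 + 2*Z (O(Z) = (Z**2 + Z) + Z = (Z + Z**2) + Z = Z**2 + 2*Z)
L(E, T) = -8*T (L(E, T) = (-2*4)*T = -8*T)
1/(1/L(G(-2)*(-4), O(2))) = 1/(1/(-16*(2 + 2))) = 1/(1/(-16*4)) = 1/(1/(-8*8)) = 1/(1/(-64)) = 1/(-1/64) = -64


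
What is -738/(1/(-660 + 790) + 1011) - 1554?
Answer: -204339714/131431 ≈ -1554.7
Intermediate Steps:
-738/(1/(-660 + 790) + 1011) - 1554 = -738/(1/130 + 1011) - 1554 = -738/(131431/130) - 1554 = (130/131431)*(-738) - 1554 = -95940/131431 - 1554 = -204339714/131431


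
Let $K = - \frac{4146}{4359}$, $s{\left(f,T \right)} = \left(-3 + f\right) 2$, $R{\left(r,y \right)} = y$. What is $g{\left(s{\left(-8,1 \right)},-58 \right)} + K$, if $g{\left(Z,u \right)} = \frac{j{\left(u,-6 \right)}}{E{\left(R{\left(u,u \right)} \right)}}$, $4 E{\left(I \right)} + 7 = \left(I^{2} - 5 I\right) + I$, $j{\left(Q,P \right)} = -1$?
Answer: $- \frac{4965810}{5214817} \approx -0.95225$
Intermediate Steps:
$E{\left(I \right)} = - \frac{7}{4} - I + \frac{I^{2}}{4}$ ($E{\left(I \right)} = - \frac{7}{4} + \frac{\left(I^{2} - 5 I\right) + I}{4} = - \frac{7}{4} + \frac{I^{2} - 4 I}{4} = - \frac{7}{4} + \left(- I + \frac{I^{2}}{4}\right) = - \frac{7}{4} - I + \frac{I^{2}}{4}$)
$s{\left(f,T \right)} = -6 + 2 f$
$g{\left(Z,u \right)} = - \frac{1}{- \frac{7}{4} - u + \frac{u^{2}}{4}}$
$K = - \frac{1382}{1453}$ ($K = \left(-4146\right) \frac{1}{4359} = - \frac{1382}{1453} \approx -0.95114$)
$g{\left(s{\left(-8,1 \right)},-58 \right)} + K = \frac{4}{7 - \left(-58\right)^{2} + 4 \left(-58\right)} - \frac{1382}{1453} = \frac{4}{7 - 3364 - 232} - \frac{1382}{1453} = \frac{4}{-3589} - \frac{1382}{1453} = 4 \left(- \frac{1}{3589}\right) - \frac{1382}{1453} = - \frac{4}{3589} - \frac{1382}{1453} = - \frac{4965810}{5214817}$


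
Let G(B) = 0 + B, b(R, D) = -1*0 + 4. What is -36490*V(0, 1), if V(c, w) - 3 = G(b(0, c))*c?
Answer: -109470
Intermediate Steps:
b(R, D) = 4 (b(R, D) = 0 + 4 = 4)
G(B) = B
V(c, w) = 3 + 4*c
-36490*V(0, 1) = -36490*(3 + 4*0) = -36490*(3 + 0) = -36490*3 = -109470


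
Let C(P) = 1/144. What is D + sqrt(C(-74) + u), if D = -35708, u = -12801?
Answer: -35708 + I*sqrt(1843343)/12 ≈ -35708.0 + 113.14*I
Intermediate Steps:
C(P) = 1/144
D + sqrt(C(-74) + u) = -35708 + sqrt(1/144 - 12801) = -35708 + sqrt(-1843343/144) = -35708 + I*sqrt(1843343)/12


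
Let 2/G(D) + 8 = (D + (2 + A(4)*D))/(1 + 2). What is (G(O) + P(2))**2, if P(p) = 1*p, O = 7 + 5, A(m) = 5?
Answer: 2809/625 ≈ 4.4944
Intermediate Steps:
O = 12
P(p) = p
G(D) = 2/(-22/3 + 2*D) (G(D) = 2/(-8 + (D + (2 + 5*D))/(1 + 2)) = 2/(-8 + (2 + 6*D)/3) = 2/(-8 + (2 + 6*D)*(1/3)) = 2/(-8 + (2/3 + 2*D)) = 2/(-22/3 + 2*D))
(G(O) + P(2))**2 = (3/(-11 + 3*12) + 2)**2 = (3/(-11 + 36) + 2)**2 = (3/25 + 2)**2 = (53/25)**2 = 2809/625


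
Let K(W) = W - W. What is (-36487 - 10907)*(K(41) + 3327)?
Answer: -157679838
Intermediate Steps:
K(W) = 0
(-36487 - 10907)*(K(41) + 3327) = (-36487 - 10907)*(0 + 3327) = -47394*3327 = -157679838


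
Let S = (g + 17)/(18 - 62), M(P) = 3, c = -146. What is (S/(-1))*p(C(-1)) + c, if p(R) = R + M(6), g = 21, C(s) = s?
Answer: -1587/11 ≈ -144.27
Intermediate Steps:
S = -19/22 (S = (21 + 17)/(18 - 62) = 38/(-44) = 38*(-1/44) = -19/22 ≈ -0.86364)
p(R) = 3 + R (p(R) = R + 3 = 3 + R)
(S/(-1))*p(C(-1)) + c = (-19/22/(-1))*(3 - 1) - 146 = -19/22*(-1)*2 - 146 = (19/22)*2 - 146 = 19/11 - 146 = -1587/11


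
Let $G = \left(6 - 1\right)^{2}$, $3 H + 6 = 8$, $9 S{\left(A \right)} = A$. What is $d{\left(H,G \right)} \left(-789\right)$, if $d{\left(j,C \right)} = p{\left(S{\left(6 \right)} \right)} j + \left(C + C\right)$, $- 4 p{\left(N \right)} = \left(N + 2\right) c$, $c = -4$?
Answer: $- \frac{122558}{3} \approx -40853.0$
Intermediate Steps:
$S{\left(A \right)} = \frac{A}{9}$
$p{\left(N \right)} = 2 + N$ ($p{\left(N \right)} = - \frac{\left(N + 2\right) \left(-4\right)}{4} = - \frac{\left(2 + N\right) \left(-4\right)}{4} = - \frac{-8 - 4 N}{4} = 2 + N$)
$H = \frac{2}{3}$ ($H = -2 + \frac{1}{3} \cdot 8 = -2 + \frac{8}{3} = \frac{2}{3} \approx 0.66667$)
$G = 25$ ($G = 5^{2} = 25$)
$d{\left(j,C \right)} = 2 C + \frac{8 j}{3}$ ($d{\left(j,C \right)} = \left(2 + \frac{1}{9} \cdot 6\right) j + \left(C + C\right) = \left(2 + \frac{2}{3}\right) j + 2 C = \frac{8 j}{3} + 2 C = 2 C + \frac{8 j}{3}$)
$d{\left(H,G \right)} \left(-789\right) = \left(2 \cdot 25 + \frac{8}{3} \cdot \frac{2}{3}\right) \left(-789\right) = \left(50 + \frac{16}{9}\right) \left(-789\right) = \frac{466}{9} \left(-789\right) = - \frac{122558}{3}$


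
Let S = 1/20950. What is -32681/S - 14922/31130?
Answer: -10656841084211/15565 ≈ -6.8467e+8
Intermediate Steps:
S = 1/20950 ≈ 4.7733e-5
-32681/S - 14922/31130 = -32681/1/20950 - 14922/31130 = -32681*20950 - 14922*1/31130 = -684666950 - 7461/15565 = -10656841084211/15565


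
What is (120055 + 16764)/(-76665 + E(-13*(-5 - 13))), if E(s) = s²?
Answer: -136819/21909 ≈ -6.2449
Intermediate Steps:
(120055 + 16764)/(-76665 + E(-13*(-5 - 13))) = (120055 + 16764)/(-76665 + (-13*(-5 - 13))²) = 136819/(-76665 + (-13*(-18))²) = 136819/(-76665 + 234²) = 136819/(-76665 + 54756) = 136819/(-21909) = 136819*(-1/21909) = -136819/21909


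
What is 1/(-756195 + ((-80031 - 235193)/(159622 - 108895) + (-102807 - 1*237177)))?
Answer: -50727/55606187357 ≈ -9.1225e-7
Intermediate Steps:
1/(-756195 + ((-80031 - 235193)/(159622 - 108895) + (-102807 - 1*237177))) = 1/(-756195 + (-315224/50727 + (-102807 - 237177))) = 1/(-756195 + (-315224*1/50727 - 339984)) = 1/(-756195 + (-315224/50727 - 339984)) = 1/(-756195 - 17246683592/50727) = 1/(-55606187357/50727) = -50727/55606187357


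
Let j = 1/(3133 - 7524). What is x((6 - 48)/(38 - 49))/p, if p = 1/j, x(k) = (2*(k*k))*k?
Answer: -148176/5844421 ≈ -0.025353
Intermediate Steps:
j = -1/4391 (j = 1/(-4391) = -1/4391 ≈ -0.00022774)
x(k) = 2*k³ (x(k) = (2*k²)*k = 2*k³)
p = -4391 (p = 1/(-1/4391) = -4391)
x((6 - 48)/(38 - 49))/p = (2*((6 - 48)/(38 - 49))³)/(-4391) = (2*(-42/(-11))³)*(-1/4391) = (2*(-42*(-1/11))³)*(-1/4391) = (2*(42/11)³)*(-1/4391) = (2*(74088/1331))*(-1/4391) = (148176/1331)*(-1/4391) = -148176/5844421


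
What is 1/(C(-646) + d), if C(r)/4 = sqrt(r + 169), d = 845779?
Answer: 845779/715342124473 - 12*I*sqrt(53)/715342124473 ≈ 1.1823e-6 - 1.2213e-10*I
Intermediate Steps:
C(r) = 4*sqrt(169 + r) (C(r) = 4*sqrt(r + 169) = 4*sqrt(169 + r))
1/(C(-646) + d) = 1/(4*sqrt(169 - 646) + 845779) = 1/(4*sqrt(-477) + 845779) = 1/(4*(3*I*sqrt(53)) + 845779) = 1/(12*I*sqrt(53) + 845779) = 1/(845779 + 12*I*sqrt(53))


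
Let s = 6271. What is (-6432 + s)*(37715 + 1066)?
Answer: -6243741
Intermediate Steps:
(-6432 + s)*(37715 + 1066) = (-6432 + 6271)*(37715 + 1066) = -161*38781 = -6243741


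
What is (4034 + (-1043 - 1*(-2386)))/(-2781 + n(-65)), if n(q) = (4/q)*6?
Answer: -349505/180789 ≈ -1.9332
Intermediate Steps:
n(q) = 24/q
(4034 + (-1043 - 1*(-2386)))/(-2781 + n(-65)) = (4034 + (-1043 - 1*(-2386)))/(-2781 + 24/(-65)) = (4034 + (-1043 + 2386))/(-2781 + 24*(-1/65)) = (4034 + 1343)/(-2781 - 24/65) = 5377/(-180789/65) = 5377*(-65/180789) = -349505/180789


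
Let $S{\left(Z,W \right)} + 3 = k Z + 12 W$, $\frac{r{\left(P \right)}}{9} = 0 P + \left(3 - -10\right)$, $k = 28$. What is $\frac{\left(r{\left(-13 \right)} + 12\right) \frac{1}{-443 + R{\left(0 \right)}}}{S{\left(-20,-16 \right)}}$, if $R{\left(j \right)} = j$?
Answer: $\frac{129}{334465} \approx 0.00038569$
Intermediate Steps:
$r{\left(P \right)} = 117$ ($r{\left(P \right)} = 9 \left(0 P + \left(3 - -10\right)\right) = 9 \left(0 + \left(3 + 10\right)\right) = 9 \left(0 + 13\right) = 9 \cdot 13 = 117$)
$S{\left(Z,W \right)} = -3 + 12 W + 28 Z$ ($S{\left(Z,W \right)} = -3 + \left(28 Z + 12 W\right) = -3 + \left(12 W + 28 Z\right) = -3 + 12 W + 28 Z$)
$\frac{\left(r{\left(-13 \right)} + 12\right) \frac{1}{-443 + R{\left(0 \right)}}}{S{\left(-20,-16 \right)}} = \frac{\left(117 + 12\right) \frac{1}{-443 + 0}}{-3 + 12 \left(-16\right) + 28 \left(-20\right)} = \frac{129 \frac{1}{-443}}{-3 - 192 - 560} = \frac{129 \left(- \frac{1}{443}\right)}{-755} = \left(- \frac{129}{443}\right) \left(- \frac{1}{755}\right) = \frac{129}{334465}$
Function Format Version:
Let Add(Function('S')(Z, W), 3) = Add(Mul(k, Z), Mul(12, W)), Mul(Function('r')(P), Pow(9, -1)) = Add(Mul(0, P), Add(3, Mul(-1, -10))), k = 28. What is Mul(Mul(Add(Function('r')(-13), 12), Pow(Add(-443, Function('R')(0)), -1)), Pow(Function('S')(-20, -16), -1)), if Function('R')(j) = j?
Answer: Rational(129, 334465) ≈ 0.00038569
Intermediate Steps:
Function('r')(P) = 117 (Function('r')(P) = Mul(9, Add(Mul(0, P), Add(3, Mul(-1, -10)))) = Mul(9, Add(0, Add(3, 10))) = Mul(9, Add(0, 13)) = Mul(9, 13) = 117)
Function('S')(Z, W) = Add(-3, Mul(12, W), Mul(28, Z)) (Function('S')(Z, W) = Add(-3, Add(Mul(28, Z), Mul(12, W))) = Add(-3, Add(Mul(12, W), Mul(28, Z))) = Add(-3, Mul(12, W), Mul(28, Z)))
Mul(Mul(Add(Function('r')(-13), 12), Pow(Add(-443, Function('R')(0)), -1)), Pow(Function('S')(-20, -16), -1)) = Mul(Mul(Add(117, 12), Pow(Add(-443, 0), -1)), Pow(Add(-3, Mul(12, -16), Mul(28, -20)), -1)) = Mul(Mul(129, Pow(-443, -1)), Pow(Add(-3, -192, -560), -1)) = Mul(Mul(129, Rational(-1, 443)), Pow(-755, -1)) = Mul(Rational(-129, 443), Rational(-1, 755)) = Rational(129, 334465)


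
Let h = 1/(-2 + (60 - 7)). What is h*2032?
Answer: 2032/51 ≈ 39.843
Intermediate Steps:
h = 1/51 (h = 1/(-2 + 53) = 1/51 ≈ 0.019608)
h*2032 = (1/51)*2032 = 2032/51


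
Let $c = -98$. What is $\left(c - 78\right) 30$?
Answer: $-5280$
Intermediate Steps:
$\left(c - 78\right) 30 = \left(-98 - 78\right) 30 = \left(-176\right) 30 = -5280$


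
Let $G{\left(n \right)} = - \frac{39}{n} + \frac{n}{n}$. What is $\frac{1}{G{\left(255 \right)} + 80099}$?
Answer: $\frac{85}{6808487} \approx 1.2484 \cdot 10^{-5}$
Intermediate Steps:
$G{\left(n \right)} = 1 - \frac{39}{n}$ ($G{\left(n \right)} = - \frac{39}{n} + 1 = 1 - \frac{39}{n}$)
$\frac{1}{G{\left(255 \right)} + 80099} = \frac{1}{\frac{-39 + 255}{255} + 80099} = \frac{1}{\frac{1}{255} \cdot 216 + 80099} = \frac{1}{\frac{72}{85} + 80099} = \frac{1}{\frac{6808487}{85}} = \frac{85}{6808487}$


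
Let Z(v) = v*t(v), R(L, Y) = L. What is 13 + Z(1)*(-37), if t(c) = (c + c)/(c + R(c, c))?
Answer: -24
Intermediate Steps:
t(c) = 1 (t(c) = (c + c)/(c + c) = (2*c)/((2*c)) = (2*c)*(1/(2*c)) = 1)
Z(v) = v (Z(v) = v*1 = v)
13 + Z(1)*(-37) = 13 + 1*(-37) = 13 - 37 = -24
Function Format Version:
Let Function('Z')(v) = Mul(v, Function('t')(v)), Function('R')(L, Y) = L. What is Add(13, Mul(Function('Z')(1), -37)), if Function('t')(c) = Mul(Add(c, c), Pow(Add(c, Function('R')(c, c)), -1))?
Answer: -24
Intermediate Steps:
Function('t')(c) = 1 (Function('t')(c) = Mul(Add(c, c), Pow(Add(c, c), -1)) = Mul(Mul(2, c), Pow(Mul(2, c), -1)) = Mul(Mul(2, c), Mul(Rational(1, 2), Pow(c, -1))) = 1)
Function('Z')(v) = v (Function('Z')(v) = Mul(v, 1) = v)
Add(13, Mul(Function('Z')(1), -37)) = Add(13, Mul(1, -37)) = Add(13, -37) = -24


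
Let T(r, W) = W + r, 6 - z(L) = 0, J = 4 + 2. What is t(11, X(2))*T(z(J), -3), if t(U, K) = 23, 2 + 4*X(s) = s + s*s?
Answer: 69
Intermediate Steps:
J = 6
X(s) = -½ + s/4 + s²/4 (X(s) = -½ + (s + s*s)/4 = -½ + (s + s²)/4 = -½ + (s/4 + s²/4) = -½ + s/4 + s²/4)
z(L) = 6 (z(L) = 6 - 1*0 = 6 + 0 = 6)
t(11, X(2))*T(z(J), -3) = 23*(-3 + 6) = 23*3 = 69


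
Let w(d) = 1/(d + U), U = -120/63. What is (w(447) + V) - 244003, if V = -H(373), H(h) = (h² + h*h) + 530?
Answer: -4886527456/9347 ≈ -5.2279e+5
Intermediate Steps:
H(h) = 530 + 2*h² (H(h) = (h² + h²) + 530 = 2*h² + 530 = 530 + 2*h²)
U = -40/21 (U = -120*1/63 = -40/21 ≈ -1.9048)
w(d) = 1/(-40/21 + d) (w(d) = 1/(d - 40/21) = 1/(-40/21 + d))
V = -278788 (V = -(530 + 2*373²) = -(530 + 2*139129) = -(530 + 278258) = -1*278788 = -278788)
(w(447) + V) - 244003 = (21/(-40 + 21*447) - 278788) - 244003 = (21/(-40 + 9387) - 278788) - 244003 = (21/9347 - 278788) - 244003 = -2605831415/9347 - 244003 = -4886527456/9347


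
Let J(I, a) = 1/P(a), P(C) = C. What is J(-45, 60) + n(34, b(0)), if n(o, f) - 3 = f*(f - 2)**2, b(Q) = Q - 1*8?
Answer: -47819/60 ≈ -796.98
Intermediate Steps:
J(I, a) = 1/a
b(Q) = -8 + Q (b(Q) = Q - 8 = -8 + Q)
n(o, f) = 3 + f*(-2 + f)**2 (n(o, f) = 3 + f*(f - 2)**2 = 3 + f*(-2 + f)**2)
J(-45, 60) + n(34, b(0)) = 1/60 + (3 + (-8 + 0)*(-2 + (-8 + 0))**2) = 1/60 + (3 - 8*(-2 - 8)**2) = 1/60 + (3 - 8*(-10)**2) = 1/60 + (3 - 8*100) = 1/60 + (3 - 800) = 1/60 - 797 = -47819/60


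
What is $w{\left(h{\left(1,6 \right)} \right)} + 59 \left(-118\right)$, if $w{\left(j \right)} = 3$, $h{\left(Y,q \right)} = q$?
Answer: $-6959$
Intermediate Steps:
$w{\left(h{\left(1,6 \right)} \right)} + 59 \left(-118\right) = 3 + 59 \left(-118\right) = 3 - 6962 = -6959$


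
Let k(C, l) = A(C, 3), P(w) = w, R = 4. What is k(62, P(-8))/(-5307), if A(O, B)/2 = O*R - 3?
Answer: -490/5307 ≈ -0.092331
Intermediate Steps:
A(O, B) = -6 + 8*O (A(O, B) = 2*(O*4 - 3) = 2*(4*O - 3) = 2*(-3 + 4*O) = -6 + 8*O)
k(C, l) = -6 + 8*C
k(62, P(-8))/(-5307) = (-6 + 8*62)/(-5307) = (-6 + 496)*(-1/5307) = 490*(-1/5307) = -490/5307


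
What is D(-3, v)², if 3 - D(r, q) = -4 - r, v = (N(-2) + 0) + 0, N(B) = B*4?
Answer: 16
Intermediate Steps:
N(B) = 4*B
v = -8 (v = (4*(-2) + 0) + 0 = (-8 + 0) + 0 = -8 + 0 = -8)
D(r, q) = 7 + r (D(r, q) = 3 - (-4 - r) = 3 + (4 + r) = 7 + r)
D(-3, v)² = (7 - 3)² = 4² = 16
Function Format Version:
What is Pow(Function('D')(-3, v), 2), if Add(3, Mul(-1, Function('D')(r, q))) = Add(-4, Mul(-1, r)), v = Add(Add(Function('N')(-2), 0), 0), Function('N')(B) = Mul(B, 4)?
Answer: 16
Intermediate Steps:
Function('N')(B) = Mul(4, B)
v = -8 (v = Add(Add(Mul(4, -2), 0), 0) = Add(Add(-8, 0), 0) = Add(-8, 0) = -8)
Function('D')(r, q) = Add(7, r) (Function('D')(r, q) = Add(3, Mul(-1, Add(-4, Mul(-1, r)))) = Add(3, Add(4, r)) = Add(7, r))
Pow(Function('D')(-3, v), 2) = Pow(Add(7, -3), 2) = Pow(4, 2) = 16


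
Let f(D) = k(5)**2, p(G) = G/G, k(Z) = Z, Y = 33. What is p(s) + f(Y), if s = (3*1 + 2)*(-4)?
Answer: 26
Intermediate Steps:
s = -20 (s = (3 + 2)*(-4) = 5*(-4) = -20)
p(G) = 1
f(D) = 25 (f(D) = 5**2 = 25)
p(s) + f(Y) = 1 + 25 = 26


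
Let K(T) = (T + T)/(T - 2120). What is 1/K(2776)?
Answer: 41/347 ≈ 0.11816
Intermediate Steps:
K(T) = 2*T/(-2120 + T) (K(T) = (2*T)/(-2120 + T) = 2*T/(-2120 + T))
1/K(2776) = 1/(2*2776/(-2120 + 2776)) = 1/(2*2776/656) = 1/(2*2776*(1/656)) = 1/(347/41) = 41/347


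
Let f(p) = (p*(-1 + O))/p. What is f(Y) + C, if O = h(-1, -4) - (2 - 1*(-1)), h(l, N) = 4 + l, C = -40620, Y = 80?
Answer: -40621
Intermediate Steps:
O = 0 (O = (4 - 1) - (2 - 1*(-1)) = 3 - (2 + 1) = 3 - 1*3 = 3 - 3 = 0)
f(p) = -1 (f(p) = (p*(-1 + 0))/p = (p*(-1))/p = (-p)/p = -1)
f(Y) + C = -1 - 40620 = -40621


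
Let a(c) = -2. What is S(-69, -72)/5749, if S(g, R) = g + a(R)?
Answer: -71/5749 ≈ -0.012350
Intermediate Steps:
S(g, R) = -2 + g (S(g, R) = g - 2 = -2 + g)
S(-69, -72)/5749 = (-2 - 69)/5749 = -71*1/5749 = -71/5749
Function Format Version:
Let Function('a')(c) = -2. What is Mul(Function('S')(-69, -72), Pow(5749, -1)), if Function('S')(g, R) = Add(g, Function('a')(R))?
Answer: Rational(-71, 5749) ≈ -0.012350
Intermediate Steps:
Function('S')(g, R) = Add(-2, g) (Function('S')(g, R) = Add(g, -2) = Add(-2, g))
Mul(Function('S')(-69, -72), Pow(5749, -1)) = Mul(Add(-2, -69), Pow(5749, -1)) = Mul(-71, Rational(1, 5749)) = Rational(-71, 5749)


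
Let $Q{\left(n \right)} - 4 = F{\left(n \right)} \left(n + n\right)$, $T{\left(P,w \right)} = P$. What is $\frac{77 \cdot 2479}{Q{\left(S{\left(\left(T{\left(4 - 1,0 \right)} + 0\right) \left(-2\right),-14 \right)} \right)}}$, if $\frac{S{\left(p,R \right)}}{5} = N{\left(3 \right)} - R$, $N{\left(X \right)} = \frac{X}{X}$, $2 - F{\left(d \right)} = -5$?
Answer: $\frac{190883}{1054} \approx 181.1$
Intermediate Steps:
$F{\left(d \right)} = 7$ ($F{\left(d \right)} = 2 - -5 = 2 + 5 = 7$)
$N{\left(X \right)} = 1$
$S{\left(p,R \right)} = 5 - 5 R$ ($S{\left(p,R \right)} = 5 \left(1 - R\right) = 5 - 5 R$)
$Q{\left(n \right)} = 4 + 14 n$ ($Q{\left(n \right)} = 4 + 7 \left(n + n\right) = 4 + 7 \cdot 2 n = 4 + 14 n$)
$\frac{77 \cdot 2479}{Q{\left(S{\left(\left(T{\left(4 - 1,0 \right)} + 0\right) \left(-2\right),-14 \right)} \right)}} = \frac{77 \cdot 2479}{4 + 14 \left(5 - -70\right)} = \frac{190883}{4 + 14 \left(5 + 70\right)} = \frac{190883}{4 + 14 \cdot 75} = \frac{190883}{4 + 1050} = \frac{190883}{1054}$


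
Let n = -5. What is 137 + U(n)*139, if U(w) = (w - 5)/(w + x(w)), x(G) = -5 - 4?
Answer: 1654/7 ≈ 236.29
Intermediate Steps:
x(G) = -9
U(w) = (-5 + w)/(-9 + w) (U(w) = (w - 5)/(w - 9) = (-5 + w)/(-9 + w))
137 + U(n)*139 = 137 + ((-5 - 5)/(-9 - 5))*139 = 137 + (-10/(-14))*139 = 137 - 1/14*(-10)*139 = 137 + (5/7)*139 = 137 + 695/7 = 1654/7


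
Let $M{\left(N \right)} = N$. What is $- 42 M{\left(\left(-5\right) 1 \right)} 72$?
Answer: $15120$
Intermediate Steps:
$- 42 M{\left(\left(-5\right) 1 \right)} 72 = - 42 \left(\left(-5\right) 1\right) 72 = \left(-42\right) \left(-5\right) 72 = 210 \cdot 72 = 15120$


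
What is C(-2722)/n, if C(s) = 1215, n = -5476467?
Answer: -405/1825489 ≈ -0.00022186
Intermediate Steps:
C(-2722)/n = 1215/(-5476467) = 1215*(-1/5476467) = -405/1825489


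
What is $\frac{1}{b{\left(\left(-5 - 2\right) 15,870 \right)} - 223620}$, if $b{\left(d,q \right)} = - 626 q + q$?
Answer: $- \frac{1}{767370} \approx -1.3032 \cdot 10^{-6}$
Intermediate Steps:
$b{\left(d,q \right)} = - 625 q$
$\frac{1}{b{\left(\left(-5 - 2\right) 15,870 \right)} - 223620} = \frac{1}{\left(-625\right) 870 - 223620} = \frac{1}{-543750 - 223620} = \frac{1}{-767370} = - \frac{1}{767370}$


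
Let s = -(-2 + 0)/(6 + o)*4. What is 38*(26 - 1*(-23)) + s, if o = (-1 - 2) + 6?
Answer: 16766/9 ≈ 1862.9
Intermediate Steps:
o = 3 (o = -3 + 6 = 3)
s = 8/9 (s = -(-2 + 0)/(6 + 3)*4 = -(-2)/9*4 = -1*(-2/9)*4 = (2/9)*4 = 8/9 ≈ 0.88889)
38*(26 - 1*(-23)) + s = 38*(26 - 1*(-23)) + 8/9 = 38*(26 + 23) + 8/9 = 38*49 + 8/9 = 1862 + 8/9 = 16766/9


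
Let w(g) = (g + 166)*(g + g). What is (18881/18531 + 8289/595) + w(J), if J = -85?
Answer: -151662424996/11025945 ≈ -13755.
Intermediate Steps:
w(g) = 2*g*(166 + g) (w(g) = (166 + g)*(2*g) = 2*g*(166 + g))
(18881/18531 + 8289/595) + w(J) = (18881/18531 + 8289/595) + 2*(-85)*(166 - 85) = (18881*(1/18531) + 8289*(1/595)) + 2*(-85)*81 = (18881/18531 + 8289/595) - 13770 = 164837654/11025945 - 13770 = -151662424996/11025945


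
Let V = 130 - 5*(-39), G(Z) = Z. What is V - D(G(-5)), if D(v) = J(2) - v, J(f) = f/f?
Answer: 319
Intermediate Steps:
J(f) = 1
D(v) = 1 - v
V = 325 (V = 130 - 1*(-195) = 130 + 195 = 325)
V - D(G(-5)) = 325 - (1 - 1*(-5)) = 325 - (1 + 5) = 325 - 1*6 = 325 - 6 = 319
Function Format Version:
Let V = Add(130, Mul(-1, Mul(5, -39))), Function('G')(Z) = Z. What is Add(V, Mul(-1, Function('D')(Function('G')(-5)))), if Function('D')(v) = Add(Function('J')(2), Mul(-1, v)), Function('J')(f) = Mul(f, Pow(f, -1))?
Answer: 319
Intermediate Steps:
Function('J')(f) = 1
Function('D')(v) = Add(1, Mul(-1, v))
V = 325 (V = Add(130, Mul(-1, -195)) = Add(130, 195) = 325)
Add(V, Mul(-1, Function('D')(Function('G')(-5)))) = Add(325, Mul(-1, Add(1, Mul(-1, -5)))) = Add(325, Mul(-1, Add(1, 5))) = Add(325, Mul(-1, 6)) = Add(325, -6) = 319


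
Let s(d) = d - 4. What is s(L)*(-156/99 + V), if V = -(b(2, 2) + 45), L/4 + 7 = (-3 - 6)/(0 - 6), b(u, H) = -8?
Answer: 33098/33 ≈ 1003.0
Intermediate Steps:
L = -22 (L = -28 + 4*((-3 - 6)/(0 - 6)) = -28 + 4*(-9/(-6)) = -28 + 4*(-9*(-⅙)) = -28 + 4*(3/2) = -28 + 6 = -22)
V = -37 (V = -(-8 + 45) = -1*37 = -37)
s(d) = -4 + d
s(L)*(-156/99 + V) = (-4 - 22)*(-156/99 - 37) = -26*(-156*1/99 - 37) = -26*(-52/33 - 37) = -26*(-1273/33) = 33098/33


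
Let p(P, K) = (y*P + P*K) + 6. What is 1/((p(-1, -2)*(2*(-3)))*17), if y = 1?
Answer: -1/714 ≈ -0.0014006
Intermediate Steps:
p(P, K) = 6 + P + K*P (p(P, K) = (1*P + P*K) + 6 = (P + K*P) + 6 = 6 + P + K*P)
1/((p(-1, -2)*(2*(-3)))*17) = 1/(((6 - 1 - 2*(-1))*(2*(-3)))*17) = 1/(((6 - 1 + 2)*(-6))*17) = 1/((7*(-6))*17) = 1/(-42*17) = 1/(-714) = -1/714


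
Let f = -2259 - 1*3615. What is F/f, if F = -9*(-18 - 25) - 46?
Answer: -31/534 ≈ -0.058052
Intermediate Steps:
F = 341 (F = -9*(-43) - 46 = 387 - 46 = 341)
f = -5874 (f = -2259 - 3615 = -5874)
F/f = 341/(-5874) = 341*(-1/5874) = -31/534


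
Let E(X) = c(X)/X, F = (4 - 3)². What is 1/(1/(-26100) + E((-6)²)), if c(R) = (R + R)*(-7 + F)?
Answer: -26100/313201 ≈ -0.083333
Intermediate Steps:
F = 1 (F = 1² = 1)
c(R) = -12*R (c(R) = (R + R)*(-7 + 1) = (2*R)*(-6) = -12*R)
E(X) = -12 (E(X) = (-12*X)/X = -12)
1/(1/(-26100) + E((-6)²)) = 1/(1/(-26100) - 12) = 1/(-1/26100 - 12) = 1/(-313201/26100) = -26100/313201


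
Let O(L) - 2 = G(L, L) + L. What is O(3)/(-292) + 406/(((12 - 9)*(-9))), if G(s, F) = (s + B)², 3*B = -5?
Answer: -118735/7884 ≈ -15.060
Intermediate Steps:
B = -5/3 (B = (⅓)*(-5) = -5/3 ≈ -1.6667)
G(s, F) = (-5/3 + s)² (G(s, F) = (s - 5/3)² = (-5/3 + s)²)
O(L) = 2 + L + (-5 + 3*L)²/9 (O(L) = 2 + ((-5 + 3*L)²/9 + L) = 2 + (L + (-5 + 3*L)²/9) = 2 + L + (-5 + 3*L)²/9)
O(3)/(-292) + 406/(((12 - 9)*(-9))) = (43/9 + 3² - 7/3*3)/(-292) + 406/(((12 - 9)*(-9))) = (43/9 + 9 - 7)*(-1/292) + 406/((3*(-9))) = (61/9)*(-1/292) + 406/(-27) = -61/2628 + 406*(-1/27) = -61/2628 - 406/27 = -118735/7884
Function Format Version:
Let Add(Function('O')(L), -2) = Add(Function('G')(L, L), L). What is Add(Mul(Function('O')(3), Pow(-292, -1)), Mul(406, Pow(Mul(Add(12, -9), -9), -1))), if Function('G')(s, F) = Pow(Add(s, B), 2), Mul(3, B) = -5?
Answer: Rational(-118735, 7884) ≈ -15.060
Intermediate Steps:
B = Rational(-5, 3) (B = Mul(Rational(1, 3), -5) = Rational(-5, 3) ≈ -1.6667)
Function('G')(s, F) = Pow(Add(Rational(-5, 3), s), 2) (Function('G')(s, F) = Pow(Add(s, Rational(-5, 3)), 2) = Pow(Add(Rational(-5, 3), s), 2))
Function('O')(L) = Add(2, L, Mul(Rational(1, 9), Pow(Add(-5, Mul(3, L)), 2))) (Function('O')(L) = Add(2, Add(Mul(Rational(1, 9), Pow(Add(-5, Mul(3, L)), 2)), L)) = Add(2, Add(L, Mul(Rational(1, 9), Pow(Add(-5, Mul(3, L)), 2)))) = Add(2, L, Mul(Rational(1, 9), Pow(Add(-5, Mul(3, L)), 2))))
Add(Mul(Function('O')(3), Pow(-292, -1)), Mul(406, Pow(Mul(Add(12, -9), -9), -1))) = Add(Mul(Add(Rational(43, 9), Pow(3, 2), Mul(Rational(-7, 3), 3)), Pow(-292, -1)), Mul(406, Pow(Mul(Add(12, -9), -9), -1))) = Add(Mul(Add(Rational(43, 9), 9, -7), Rational(-1, 292)), Mul(406, Pow(Mul(3, -9), -1))) = Add(Mul(Rational(61, 9), Rational(-1, 292)), Mul(406, Pow(-27, -1))) = Add(Rational(-61, 2628), Mul(406, Rational(-1, 27))) = Add(Rational(-61, 2628), Rational(-406, 27)) = Rational(-118735, 7884)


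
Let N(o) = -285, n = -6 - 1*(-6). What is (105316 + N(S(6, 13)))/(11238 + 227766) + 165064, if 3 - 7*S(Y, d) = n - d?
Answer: 39451061287/239004 ≈ 1.6506e+5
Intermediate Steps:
n = 0 (n = -6 + 6 = 0)
S(Y, d) = 3/7 + d/7 (S(Y, d) = 3/7 - (0 - d)/7 = 3/7 - (-1)*d/7 = 3/7 + d/7)
(105316 + N(S(6, 13)))/(11238 + 227766) + 165064 = (105316 - 285)/(11238 + 227766) + 165064 = 105031/239004 + 165064 = 39451061287/239004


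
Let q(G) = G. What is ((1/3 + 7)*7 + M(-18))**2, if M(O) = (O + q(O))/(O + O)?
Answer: 24649/9 ≈ 2738.8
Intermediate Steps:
M(O) = 1 (M(O) = (O + O)/(O + O) = (2*O)/((2*O)) = (2*O)*(1/(2*O)) = 1)
((1/3 + 7)*7 + M(-18))**2 = ((1/3 + 7)*7 + 1)**2 = ((22/3)*7 + 1)**2 = (154/3 + 1)**2 = (157/3)**2 = 24649/9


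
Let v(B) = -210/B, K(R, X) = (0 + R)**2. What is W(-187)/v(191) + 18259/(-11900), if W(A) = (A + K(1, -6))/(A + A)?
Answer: -260059/130900 ≈ -1.9867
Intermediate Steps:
K(R, X) = R**2
W(A) = (1 + A)/(2*A) (W(A) = (A + 1**2)/(A + A) = (A + 1)/((2*A)) = (1 + A)*(1/(2*A)) = (1 + A)/(2*A))
W(-187)/v(191) + 18259/(-11900) = ((1/2)*(1 - 187)/(-187))/((-210/191)) + 18259/(-11900) = ((1/2)*(-1/187)*(-186))/((-210*1/191)) + 18259*(-1/11900) = 93/(187*(-210/191)) - 18259/11900 = (93/187)*(-191/210) - 18259/11900 = -5921/13090 - 18259/11900 = -260059/130900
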